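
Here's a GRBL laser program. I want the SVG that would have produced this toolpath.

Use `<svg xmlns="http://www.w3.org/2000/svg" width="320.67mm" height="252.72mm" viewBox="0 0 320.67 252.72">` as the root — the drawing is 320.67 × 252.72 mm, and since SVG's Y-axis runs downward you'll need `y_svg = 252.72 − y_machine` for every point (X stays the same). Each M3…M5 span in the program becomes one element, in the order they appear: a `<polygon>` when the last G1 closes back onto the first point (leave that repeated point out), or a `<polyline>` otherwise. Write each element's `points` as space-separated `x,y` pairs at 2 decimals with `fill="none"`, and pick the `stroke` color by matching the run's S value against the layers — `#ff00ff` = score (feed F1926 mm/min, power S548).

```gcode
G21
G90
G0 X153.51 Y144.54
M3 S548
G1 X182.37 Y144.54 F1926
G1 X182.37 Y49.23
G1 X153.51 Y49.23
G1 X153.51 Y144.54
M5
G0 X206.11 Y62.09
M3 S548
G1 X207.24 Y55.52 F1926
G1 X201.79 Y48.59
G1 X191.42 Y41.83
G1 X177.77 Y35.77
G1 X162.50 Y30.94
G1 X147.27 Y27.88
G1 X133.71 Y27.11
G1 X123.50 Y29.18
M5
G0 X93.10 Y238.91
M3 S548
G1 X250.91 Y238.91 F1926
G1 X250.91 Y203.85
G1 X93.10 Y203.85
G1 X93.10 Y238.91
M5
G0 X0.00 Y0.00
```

y_svg = 252.72 − y_m. Every run uses S548, so all elements get stroke `#ff00ff` (score).

[1] closed run; points: 153.51,108.18 182.37,108.18 182.37,203.49 153.51,203.49

[2] open run; points: 206.11,190.63 207.24,197.20 201.79,204.13 191.42,210.89 177.77,216.95 162.50,221.78 147.27,224.84 133.71,225.61 123.50,223.54

[3] closed run; points: 93.10,13.81 250.91,13.81 250.91,48.87 93.10,48.87

<svg xmlns="http://www.w3.org/2000/svg" width="320.67mm" height="252.72mm" viewBox="0 0 320.67 252.72">
  <polygon points="153.51,108.18 182.37,108.18 182.37,203.49 153.51,203.49" fill="none" stroke="#ff00ff"/>
  <polyline points="206.11,190.63 207.24,197.20 201.79,204.13 191.42,210.89 177.77,216.95 162.50,221.78 147.27,224.84 133.71,225.61 123.50,223.54" fill="none" stroke="#ff00ff"/>
  <polygon points="93.10,13.81 250.91,13.81 250.91,48.87 93.10,48.87" fill="none" stroke="#ff00ff"/>
</svg>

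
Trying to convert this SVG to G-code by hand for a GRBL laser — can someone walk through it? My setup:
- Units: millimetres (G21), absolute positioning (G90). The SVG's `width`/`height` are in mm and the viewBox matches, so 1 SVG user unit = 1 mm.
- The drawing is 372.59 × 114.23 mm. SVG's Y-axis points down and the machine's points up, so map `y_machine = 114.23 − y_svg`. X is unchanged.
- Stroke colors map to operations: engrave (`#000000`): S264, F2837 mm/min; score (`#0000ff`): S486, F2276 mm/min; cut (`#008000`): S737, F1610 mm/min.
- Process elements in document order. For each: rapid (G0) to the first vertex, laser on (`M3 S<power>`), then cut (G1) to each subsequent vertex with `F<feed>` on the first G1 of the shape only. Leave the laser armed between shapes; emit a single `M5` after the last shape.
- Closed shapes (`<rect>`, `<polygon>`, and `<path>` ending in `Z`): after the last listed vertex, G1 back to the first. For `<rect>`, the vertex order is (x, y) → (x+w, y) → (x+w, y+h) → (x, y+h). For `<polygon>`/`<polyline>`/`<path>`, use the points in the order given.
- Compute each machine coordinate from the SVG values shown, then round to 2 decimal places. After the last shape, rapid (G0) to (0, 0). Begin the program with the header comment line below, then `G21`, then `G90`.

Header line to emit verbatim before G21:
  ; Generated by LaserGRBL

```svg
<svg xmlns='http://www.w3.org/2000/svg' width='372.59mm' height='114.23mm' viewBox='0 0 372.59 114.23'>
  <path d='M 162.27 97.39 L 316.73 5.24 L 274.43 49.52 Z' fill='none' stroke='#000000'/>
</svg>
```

; Generated by LaserGRBL
G21
G90
G0 X162.27 Y16.84
M3 S264
G1 X316.73 Y108.99 F2837
G1 X274.43 Y64.71
G1 X162.27 Y16.84
M5
G0 X0.00 Y0.00

Since the viewBox matches the mm dimensions, user units are millimetres directly. The only transform is the Y-flip y_m = 114.23 − y_svg.

Shape 1 is a closed polygon drawn with `<path>`. Its stroke #000000 means engrave at S264, F2837. After flipping Y the toolpath is (162.27,16.84) → (316.73,108.99) → (274.43,64.71) → (162.27,16.84), returning to the start.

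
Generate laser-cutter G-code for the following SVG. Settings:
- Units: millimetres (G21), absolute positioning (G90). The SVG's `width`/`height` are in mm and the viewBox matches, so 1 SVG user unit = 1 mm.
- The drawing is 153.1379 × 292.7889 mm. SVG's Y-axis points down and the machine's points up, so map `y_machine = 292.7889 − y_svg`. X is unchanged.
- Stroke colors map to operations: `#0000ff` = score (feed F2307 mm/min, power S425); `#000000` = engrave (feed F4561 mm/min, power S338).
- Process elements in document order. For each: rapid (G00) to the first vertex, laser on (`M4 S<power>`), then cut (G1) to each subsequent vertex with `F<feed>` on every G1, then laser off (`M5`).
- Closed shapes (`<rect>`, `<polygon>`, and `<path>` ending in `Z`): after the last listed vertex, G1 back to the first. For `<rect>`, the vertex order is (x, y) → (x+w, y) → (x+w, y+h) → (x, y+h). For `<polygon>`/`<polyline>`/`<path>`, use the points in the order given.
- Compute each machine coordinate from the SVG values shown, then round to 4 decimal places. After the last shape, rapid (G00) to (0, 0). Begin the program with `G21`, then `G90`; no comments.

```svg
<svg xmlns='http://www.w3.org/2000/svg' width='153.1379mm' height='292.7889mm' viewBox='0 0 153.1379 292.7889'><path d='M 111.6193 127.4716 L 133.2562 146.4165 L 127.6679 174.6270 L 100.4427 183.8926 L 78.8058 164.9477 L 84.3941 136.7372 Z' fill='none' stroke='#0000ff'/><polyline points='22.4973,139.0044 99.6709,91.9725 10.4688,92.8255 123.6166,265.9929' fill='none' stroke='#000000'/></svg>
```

G21
G90
G00 X111.6193 Y165.3173
M4 S425
G1 X133.2562 Y146.3724 F2307
G1 X127.6679 Y118.1619 F2307
G1 X100.4427 Y108.8963 F2307
G1 X78.8058 Y127.8412 F2307
G1 X84.3941 Y156.0517 F2307
G1 X111.6193 Y165.3173 F2307
M5
G00 X22.4973 Y153.7845
M4 S338
G1 X99.6709 Y200.8164 F4561
G1 X10.4688 Y199.9634 F4561
G1 X123.6166 Y26.7960 F4561
M5
G00 X0.0000 Y0.0000

viewBox `0 0 153.1379 292.7889` with mm width/height → 1 unit = 1 mm. Flip: y_m = 292.7889 − y_svg.

**Shape 1** — `<path>` regular polygon, stroke `#0000ff` → score (S425, F2307). Machine vertices: (111.6193,165.3173) → (133.2562,146.3724) → (127.6679,118.1619) → (100.4427,108.8963) → (78.8058,127.8412) → (84.3941,156.0517) → (111.6193,165.3173). Closed: final G1 returns to the first vertex.

**Shape 2** — `<polyline>` open polyline, stroke `#000000` → engrave (S338, F4561). Machine vertices: (22.4973,153.7845) → (99.6709,200.8164) → (10.4688,199.9634) → (123.6166,26.7960). Open path.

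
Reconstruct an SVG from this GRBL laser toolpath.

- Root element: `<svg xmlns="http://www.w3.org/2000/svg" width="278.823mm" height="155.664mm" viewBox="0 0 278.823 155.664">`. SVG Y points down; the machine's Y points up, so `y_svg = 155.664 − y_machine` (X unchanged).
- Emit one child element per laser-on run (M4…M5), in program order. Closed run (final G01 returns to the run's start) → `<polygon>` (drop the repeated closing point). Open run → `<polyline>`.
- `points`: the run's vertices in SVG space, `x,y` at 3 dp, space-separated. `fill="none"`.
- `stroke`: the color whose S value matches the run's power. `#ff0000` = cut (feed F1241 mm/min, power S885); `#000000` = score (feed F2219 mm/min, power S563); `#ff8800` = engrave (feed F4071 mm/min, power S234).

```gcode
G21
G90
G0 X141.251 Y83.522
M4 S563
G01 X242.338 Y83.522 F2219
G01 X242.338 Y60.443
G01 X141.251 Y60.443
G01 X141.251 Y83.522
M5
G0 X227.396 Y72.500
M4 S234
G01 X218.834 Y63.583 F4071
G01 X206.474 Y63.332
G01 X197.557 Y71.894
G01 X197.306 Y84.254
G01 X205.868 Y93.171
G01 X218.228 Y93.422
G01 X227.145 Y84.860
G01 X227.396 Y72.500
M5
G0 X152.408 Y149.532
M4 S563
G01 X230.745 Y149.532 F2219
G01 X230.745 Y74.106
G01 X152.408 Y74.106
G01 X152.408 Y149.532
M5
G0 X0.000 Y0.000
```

Machine Y-up, SVG Y-down with viewBox height 155.664, so y_svg = 155.664 − y_machine; X carries over.

Run 1: the run's S563 means `#000000` (score). The run returns to its start, so emit a `<polygon>` with points (Y-flipped): 141.251,72.142 242.338,72.142 242.338,95.221 141.251,95.221.

Run 2: the run's S234 means `#ff8800` (engrave). The run returns to its start, so emit a `<polygon>` with points (Y-flipped): 227.396,83.164 218.834,92.081 206.474,92.332 197.557,83.770 197.306,71.410 205.868,62.493 218.228,62.242 227.145,70.804.

Run 3: S563 ⇒ score layer `#000000`. The run returns to its start, so emit a `<polygon>` with points (Y-flipped): 152.408,6.132 230.745,6.132 230.745,81.558 152.408,81.558.

<svg xmlns="http://www.w3.org/2000/svg" width="278.823mm" height="155.664mm" viewBox="0 0 278.823 155.664">
  <polygon points="141.251,72.142 242.338,72.142 242.338,95.221 141.251,95.221" fill="none" stroke="#000000"/>
  <polygon points="227.396,83.164 218.834,92.081 206.474,92.332 197.557,83.770 197.306,71.410 205.868,62.493 218.228,62.242 227.145,70.804" fill="none" stroke="#ff8800"/>
  <polygon points="152.408,6.132 230.745,6.132 230.745,81.558 152.408,81.558" fill="none" stroke="#000000"/>
</svg>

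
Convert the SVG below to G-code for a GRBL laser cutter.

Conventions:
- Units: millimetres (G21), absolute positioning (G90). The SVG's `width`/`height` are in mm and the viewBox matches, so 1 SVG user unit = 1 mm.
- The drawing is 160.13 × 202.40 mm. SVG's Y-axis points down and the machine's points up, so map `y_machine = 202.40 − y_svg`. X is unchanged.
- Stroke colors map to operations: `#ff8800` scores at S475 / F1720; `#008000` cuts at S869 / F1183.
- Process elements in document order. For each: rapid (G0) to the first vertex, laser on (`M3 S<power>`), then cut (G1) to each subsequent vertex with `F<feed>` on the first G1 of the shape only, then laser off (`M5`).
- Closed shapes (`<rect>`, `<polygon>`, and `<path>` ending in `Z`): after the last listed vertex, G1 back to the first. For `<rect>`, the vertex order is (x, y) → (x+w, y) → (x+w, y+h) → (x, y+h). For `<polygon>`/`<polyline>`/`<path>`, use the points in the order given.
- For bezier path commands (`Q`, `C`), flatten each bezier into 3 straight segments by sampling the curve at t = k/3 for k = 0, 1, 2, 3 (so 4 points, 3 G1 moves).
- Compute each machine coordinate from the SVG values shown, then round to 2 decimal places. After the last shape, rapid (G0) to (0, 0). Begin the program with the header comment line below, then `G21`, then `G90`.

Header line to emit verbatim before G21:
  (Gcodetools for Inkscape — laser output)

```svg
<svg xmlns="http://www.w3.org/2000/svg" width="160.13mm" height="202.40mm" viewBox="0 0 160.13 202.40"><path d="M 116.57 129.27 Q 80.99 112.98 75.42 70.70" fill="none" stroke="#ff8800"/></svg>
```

(Gcodetools for Inkscape — laser output)
G21
G90
G0 X116.57 Y73.13
M3 S475
G1 X96.18 Y86.88 F1720
G1 X82.47 Y106.40
G1 X75.42 Y131.70
M5
G0 X0.00 Y0.00

1 u = 1 mm; y_m = 202.40 − y.

[1] `<path>` quadratic bezier, #ff8800→score S475 F1720: (116.57,73.13) → (96.18,86.88) → (82.47,106.40) → (75.42,131.70)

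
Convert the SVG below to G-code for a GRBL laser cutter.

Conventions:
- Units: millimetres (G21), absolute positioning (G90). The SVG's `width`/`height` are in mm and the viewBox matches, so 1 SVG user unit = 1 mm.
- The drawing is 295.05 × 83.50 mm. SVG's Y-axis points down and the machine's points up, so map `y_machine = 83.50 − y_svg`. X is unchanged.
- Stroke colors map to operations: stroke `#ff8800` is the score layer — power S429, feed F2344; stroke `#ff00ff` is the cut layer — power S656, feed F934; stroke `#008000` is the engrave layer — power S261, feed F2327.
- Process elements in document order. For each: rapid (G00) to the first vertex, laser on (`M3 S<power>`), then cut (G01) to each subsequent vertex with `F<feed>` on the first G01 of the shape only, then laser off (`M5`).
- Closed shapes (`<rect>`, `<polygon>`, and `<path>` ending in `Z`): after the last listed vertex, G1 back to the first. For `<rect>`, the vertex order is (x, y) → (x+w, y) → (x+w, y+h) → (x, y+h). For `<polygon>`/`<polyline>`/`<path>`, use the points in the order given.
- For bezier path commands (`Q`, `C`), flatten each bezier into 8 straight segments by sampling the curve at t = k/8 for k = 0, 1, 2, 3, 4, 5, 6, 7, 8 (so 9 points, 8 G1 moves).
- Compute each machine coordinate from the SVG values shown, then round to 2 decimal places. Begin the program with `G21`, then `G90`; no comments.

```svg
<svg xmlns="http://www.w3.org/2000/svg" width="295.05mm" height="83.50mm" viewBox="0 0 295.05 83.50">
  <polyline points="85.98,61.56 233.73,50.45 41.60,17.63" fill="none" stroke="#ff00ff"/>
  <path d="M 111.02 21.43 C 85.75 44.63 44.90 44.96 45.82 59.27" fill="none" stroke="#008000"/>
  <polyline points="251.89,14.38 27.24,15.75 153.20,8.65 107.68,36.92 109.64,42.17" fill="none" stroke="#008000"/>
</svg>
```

1 u = 1 mm; y_m = 83.50 − y.

[1] `<polyline>` open polyline, #ff00ff→cut S656 F934: (85.98,21.94) → (233.73,33.05) → (41.60,65.87)

[2] `<path>` cubic bezier, #008000→engrave S261 F2327: (111.02,62.07) → (100.93,54.37) → (90.04,48.38) → (79.04,43.68) → (68.60,39.82) → (59.38,36.37) → (52.07,32.92) → (47.32,29.01) → (45.82,24.23)

[3] `<polyline>` open polyline, #008000→engrave S261 F2327: (251.89,69.12) → (27.24,67.75) → (153.20,74.85) → (107.68,46.58) → (109.64,41.33)

G21
G90
G00 X85.98 Y21.94
M3 S656
G01 X233.73 Y33.05 F934
G01 X41.60 Y65.87
M5
G00 X111.02 Y62.07
M3 S261
G01 X100.93 Y54.37 F2327
G01 X90.04 Y48.38
G01 X79.04 Y43.68
G01 X68.60 Y39.82
G01 X59.38 Y36.37
G01 X52.07 Y32.92
G01 X47.32 Y29.01
G01 X45.82 Y24.23
M5
G00 X251.89 Y69.12
M3 S261
G01 X27.24 Y67.75 F2327
G01 X153.20 Y74.85
G01 X107.68 Y46.58
G01 X109.64 Y41.33
M5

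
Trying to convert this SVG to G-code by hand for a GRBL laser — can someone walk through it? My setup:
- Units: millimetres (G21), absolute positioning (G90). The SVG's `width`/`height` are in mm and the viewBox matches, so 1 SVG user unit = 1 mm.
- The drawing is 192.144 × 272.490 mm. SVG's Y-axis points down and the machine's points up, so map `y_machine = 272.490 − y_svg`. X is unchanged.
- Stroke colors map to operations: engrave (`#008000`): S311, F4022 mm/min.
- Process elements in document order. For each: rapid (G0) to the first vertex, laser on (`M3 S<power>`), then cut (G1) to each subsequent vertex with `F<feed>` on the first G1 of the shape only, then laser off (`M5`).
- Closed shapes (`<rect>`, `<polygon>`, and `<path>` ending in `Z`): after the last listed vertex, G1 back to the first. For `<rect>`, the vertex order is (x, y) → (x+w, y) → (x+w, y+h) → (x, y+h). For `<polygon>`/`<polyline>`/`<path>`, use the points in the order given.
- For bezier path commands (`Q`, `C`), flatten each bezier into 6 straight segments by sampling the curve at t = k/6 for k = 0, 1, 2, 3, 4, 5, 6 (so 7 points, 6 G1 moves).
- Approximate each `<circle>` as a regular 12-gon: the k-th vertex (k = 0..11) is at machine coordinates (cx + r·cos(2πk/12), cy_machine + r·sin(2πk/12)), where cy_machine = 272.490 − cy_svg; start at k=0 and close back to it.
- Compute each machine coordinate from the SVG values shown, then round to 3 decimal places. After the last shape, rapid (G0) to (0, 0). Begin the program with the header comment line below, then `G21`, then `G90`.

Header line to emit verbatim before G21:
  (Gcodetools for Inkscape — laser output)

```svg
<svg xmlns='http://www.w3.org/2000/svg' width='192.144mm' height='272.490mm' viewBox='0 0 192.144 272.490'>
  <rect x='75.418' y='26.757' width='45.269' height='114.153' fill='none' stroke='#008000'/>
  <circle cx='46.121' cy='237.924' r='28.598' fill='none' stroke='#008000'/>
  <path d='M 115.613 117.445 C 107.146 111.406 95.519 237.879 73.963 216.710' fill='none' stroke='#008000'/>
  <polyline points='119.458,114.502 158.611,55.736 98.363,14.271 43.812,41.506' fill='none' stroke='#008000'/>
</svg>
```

1 u = 1 mm; y_m = 272.490 − y.

[1] `<rect>` rectangle, #008000→engrave S311 F4022: (75.418,245.733) → (120.687,245.733) → (120.687,131.580) → (75.418,131.580) → (75.418,245.733) (closed)

[2] `<circle>` circle, #008000→engrave S311 F4022: (74.719,34.566) → (70.888,48.865) → (60.420,59.333) → (46.121,63.164) → (31.822,59.333) → (21.354,48.865) → (17.523,34.566) → (21.354,20.267) → (31.822,9.799) → (46.121,5.968) → (60.420,9.799) → (70.888,20.267) → (74.719,34.566) (closed)

[3] `<path>` cubic bezier, #008000→engrave S311 F4022: (115.613,155.045) → (111.085,148.319) → (105.842,127.289) → (99.696,99.739) → (92.460,73.449) → (83.945,56.202) → (73.963,55.780)

[4] `<polyline>` open polyline, #008000→engrave S311 F4022: (119.458,157.988) → (158.611,216.754) → (98.363,258.219) → (43.812,230.984)

(Gcodetools for Inkscape — laser output)
G21
G90
G0 X75.418 Y245.733
M3 S311
G1 X120.687 Y245.733 F4022
G1 X120.687 Y131.580
G1 X75.418 Y131.580
G1 X75.418 Y245.733
M5
G0 X74.719 Y34.566
M3 S311
G1 X70.888 Y48.865 F4022
G1 X60.420 Y59.333
G1 X46.121 Y63.164
G1 X31.822 Y59.333
G1 X21.354 Y48.865
G1 X17.523 Y34.566
G1 X21.354 Y20.267
G1 X31.822 Y9.799
G1 X46.121 Y5.968
G1 X60.420 Y9.799
G1 X70.888 Y20.267
G1 X74.719 Y34.566
M5
G0 X115.613 Y155.045
M3 S311
G1 X111.085 Y148.319 F4022
G1 X105.842 Y127.289
G1 X99.696 Y99.739
G1 X92.460 Y73.449
G1 X83.945 Y56.202
G1 X73.963 Y55.780
M5
G0 X119.458 Y157.988
M3 S311
G1 X158.611 Y216.754 F4022
G1 X98.363 Y258.219
G1 X43.812 Y230.984
M5
G0 X0.000 Y0.000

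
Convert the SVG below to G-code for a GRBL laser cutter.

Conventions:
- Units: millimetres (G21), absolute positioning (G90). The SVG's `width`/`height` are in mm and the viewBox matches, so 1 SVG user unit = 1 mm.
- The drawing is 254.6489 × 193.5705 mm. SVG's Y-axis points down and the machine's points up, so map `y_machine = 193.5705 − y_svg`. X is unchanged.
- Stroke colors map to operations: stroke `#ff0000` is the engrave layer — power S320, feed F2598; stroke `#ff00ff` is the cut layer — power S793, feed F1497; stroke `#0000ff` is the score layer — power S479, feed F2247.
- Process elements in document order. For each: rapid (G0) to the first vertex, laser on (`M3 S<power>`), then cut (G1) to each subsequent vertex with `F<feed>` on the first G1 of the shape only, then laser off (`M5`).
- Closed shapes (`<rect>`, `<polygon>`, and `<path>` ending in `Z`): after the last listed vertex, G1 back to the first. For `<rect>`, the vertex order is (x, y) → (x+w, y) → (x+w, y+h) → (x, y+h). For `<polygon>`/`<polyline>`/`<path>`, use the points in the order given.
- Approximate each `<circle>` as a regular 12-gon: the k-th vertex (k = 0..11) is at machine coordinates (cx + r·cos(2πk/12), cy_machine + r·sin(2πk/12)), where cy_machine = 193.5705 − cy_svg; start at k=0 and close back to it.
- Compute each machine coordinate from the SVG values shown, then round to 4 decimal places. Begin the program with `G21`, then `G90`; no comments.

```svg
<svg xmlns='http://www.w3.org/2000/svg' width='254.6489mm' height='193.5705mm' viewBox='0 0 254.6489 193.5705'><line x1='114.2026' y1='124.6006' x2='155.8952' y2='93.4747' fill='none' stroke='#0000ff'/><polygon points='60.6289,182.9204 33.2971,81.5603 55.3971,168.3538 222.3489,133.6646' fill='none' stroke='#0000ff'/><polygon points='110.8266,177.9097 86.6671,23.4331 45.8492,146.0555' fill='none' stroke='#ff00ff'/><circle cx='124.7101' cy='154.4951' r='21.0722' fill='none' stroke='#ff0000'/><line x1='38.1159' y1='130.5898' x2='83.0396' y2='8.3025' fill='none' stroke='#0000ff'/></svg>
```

Since the viewBox matches the mm dimensions, user units are millimetres directly. The only transform is the Y-flip y_m = 193.5705 − y_svg.

Shape 1 is a line segment drawn with `<line>`. Its stroke #0000ff means score at S479, F2247. After flipping Y the toolpath is (114.2026,68.9699) → (155.8952,100.0958).

Shape 2 is a closed polygon drawn with `<polygon>`. Its stroke #0000ff means score at S479, F2247. After flipping Y the toolpath is (60.6289,10.6501) → (33.2971,112.0102) → (55.3971,25.2167) → (222.3489,59.9059) → (60.6289,10.6501), returning to the start.

Shape 3 is a closed polygon drawn with `<polygon>`. Its stroke #ff00ff means cut at S793, F1497. After flipping Y the toolpath is (110.8266,15.6608) → (86.6671,170.1374) → (45.8492,47.5150) → (110.8266,15.6608), returning to the start.

Shape 4 is a circle drawn with `<circle>`. Its stroke #ff0000 means engrave at S320, F2598. After flipping Y the toolpath is (145.7823,39.0754) → (142.9592,49.6115) → (135.2462,57.3245) → (124.7101,60.1476) → (114.1740,57.3245) → (106.4610,49.6115) → (103.6379,39.0754) → (106.4610,28.5393) → (114.1740,20.8263) → (124.7101,18.0032) → (135.2462,20.8263) → (142.9592,28.5393) → (145.7823,39.0754), returning to the start.

Shape 5 is a line segment drawn with `<line>`. Its stroke #0000ff means score at S479, F2247. After flipping Y the toolpath is (38.1159,62.9807) → (83.0396,185.2680).

G21
G90
G0 X114.2026 Y68.9699
M3 S479
G1 X155.8952 Y100.0958 F2247
M5
G0 X60.6289 Y10.6501
M3 S479
G1 X33.2971 Y112.0102 F2247
G1 X55.3971 Y25.2167
G1 X222.3489 Y59.9059
G1 X60.6289 Y10.6501
M5
G0 X110.8266 Y15.6608
M3 S793
G1 X86.6671 Y170.1374 F1497
G1 X45.8492 Y47.5150
G1 X110.8266 Y15.6608
M5
G0 X145.7823 Y39.0754
M3 S320
G1 X142.9592 Y49.6115 F2598
G1 X135.2462 Y57.3245
G1 X124.7101 Y60.1476
G1 X114.1740 Y57.3245
G1 X106.4610 Y49.6115
G1 X103.6379 Y39.0754
G1 X106.4610 Y28.5393
G1 X114.1740 Y20.8263
G1 X124.7101 Y18.0032
G1 X135.2462 Y20.8263
G1 X142.9592 Y28.5393
G1 X145.7823 Y39.0754
M5
G0 X38.1159 Y62.9807
M3 S479
G1 X83.0396 Y185.2680 F2247
M5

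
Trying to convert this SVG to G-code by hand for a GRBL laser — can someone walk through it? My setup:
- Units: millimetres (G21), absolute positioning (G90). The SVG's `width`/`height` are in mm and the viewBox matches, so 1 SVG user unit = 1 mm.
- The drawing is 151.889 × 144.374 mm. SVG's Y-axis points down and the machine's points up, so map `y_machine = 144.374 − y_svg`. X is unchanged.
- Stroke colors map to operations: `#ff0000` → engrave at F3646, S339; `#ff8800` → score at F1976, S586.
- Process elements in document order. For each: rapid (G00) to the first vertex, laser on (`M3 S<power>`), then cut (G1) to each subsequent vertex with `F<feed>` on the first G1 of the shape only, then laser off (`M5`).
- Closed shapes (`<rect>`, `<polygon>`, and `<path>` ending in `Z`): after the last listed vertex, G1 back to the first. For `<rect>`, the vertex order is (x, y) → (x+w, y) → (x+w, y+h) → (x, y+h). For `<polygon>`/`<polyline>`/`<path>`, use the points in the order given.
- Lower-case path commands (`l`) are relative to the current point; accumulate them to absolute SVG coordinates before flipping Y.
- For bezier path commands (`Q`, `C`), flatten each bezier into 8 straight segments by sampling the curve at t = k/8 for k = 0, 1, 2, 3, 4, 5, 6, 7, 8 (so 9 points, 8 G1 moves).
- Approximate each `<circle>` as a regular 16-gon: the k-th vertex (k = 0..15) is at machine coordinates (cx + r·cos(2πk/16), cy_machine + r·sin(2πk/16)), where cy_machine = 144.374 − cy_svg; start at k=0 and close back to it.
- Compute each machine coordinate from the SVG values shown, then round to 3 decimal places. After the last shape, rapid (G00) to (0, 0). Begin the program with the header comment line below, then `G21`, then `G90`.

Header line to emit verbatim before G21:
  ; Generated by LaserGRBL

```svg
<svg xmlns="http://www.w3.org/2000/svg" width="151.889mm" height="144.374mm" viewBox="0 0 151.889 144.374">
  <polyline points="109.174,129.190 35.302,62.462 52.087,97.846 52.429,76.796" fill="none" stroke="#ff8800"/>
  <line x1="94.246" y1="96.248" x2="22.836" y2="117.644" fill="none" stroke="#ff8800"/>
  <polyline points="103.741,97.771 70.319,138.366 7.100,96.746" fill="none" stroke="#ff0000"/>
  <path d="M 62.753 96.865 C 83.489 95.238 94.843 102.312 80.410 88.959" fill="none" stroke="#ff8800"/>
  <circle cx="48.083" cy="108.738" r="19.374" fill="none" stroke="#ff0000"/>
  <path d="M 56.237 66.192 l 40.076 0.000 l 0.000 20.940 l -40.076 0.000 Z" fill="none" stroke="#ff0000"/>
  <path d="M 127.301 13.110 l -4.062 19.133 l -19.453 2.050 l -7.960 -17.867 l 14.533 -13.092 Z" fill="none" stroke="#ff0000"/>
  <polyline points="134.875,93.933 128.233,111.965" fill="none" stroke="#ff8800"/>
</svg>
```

viewBox `0 0 151.889 144.374` with mm width/height → 1 unit = 1 mm. Flip: y_m = 144.374 − y_svg.

**Shape 1** — `<polyline>` open polyline, stroke `#ff8800` → score (S586, F1976). Machine vertices: (109.174,15.184) → (35.302,81.912) → (52.087,46.528) → (52.429,67.578). Open path.

**Shape 2** — `<line>` line segment, stroke `#ff8800` → score (S586, F1976). Machine vertices: (94.246,48.126) → (22.836,26.730). Open path.

**Shape 3** — `<polyline>` open polyline, stroke `#ff0000` → engrave (S339, F3646). Machine vertices: (103.741,46.603) → (70.319,6.008) → (7.100,47.628). Open path.

**Shape 4** — `<path>` cubic bezier, stroke `#ff8800` → score (S586, F1976). Control points (SVG): P0=(62.753,96.865), P1=(83.489,95.238), P2=(94.843,102.312), P3=(80.410,88.959); sampled at t=k/8. Machine vertices: (62.753,47.509) → (70.057,47.768) → (76.290,47.553) → (81.258,47.205) → (84.770,47.065) → (86.633,47.474) → (86.656,48.775) → (84.646,51.308) → (80.410,55.415). Open path.

**Shape 5** — `<circle>` circle, stroke `#ff0000` → engrave (S339, F3646). Machine vertices: (67.457,35.636) → (65.982,43.050) → (61.782,49.335) → (55.497,53.535) → (48.083,55.010) → (40.669,53.535) → (34.384,49.335) → (30.184,43.050) → (28.709,35.636) → (30.184,28.222) → (34.384,21.937) → (40.669,17.737) → (48.083,16.262) → (55.497,17.737) → (61.782,21.937) → (65.982,28.222) → (67.457,35.636). Closed: final G1 returns to the first vertex.

**Shape 6** — `<path>` rectangle, stroke `#ff0000` → engrave (S339, F3646). Machine vertices: (56.237,78.182) → (96.313,78.182) → (96.313,57.242) → (56.237,57.242) → (56.237,78.182). Closed: final G1 returns to the first vertex.

**Shape 7** — `<path>` regular polygon, stroke `#ff0000` → engrave (S339, F3646). Machine vertices: (127.301,131.264) → (123.239,112.131) → (103.786,110.081) → (95.826,127.948) → (110.359,141.040) → (127.301,131.264). Closed: final G1 returns to the first vertex.

**Shape 8** — `<polyline>` line segment, stroke `#ff8800` → score (S586, F1976). Machine vertices: (134.875,50.441) → (128.233,32.409). Open path.

; Generated by LaserGRBL
G21
G90
G00 X109.174 Y15.184
M3 S586
G1 X35.302 Y81.912 F1976
G1 X52.087 Y46.528
G1 X52.429 Y67.578
M5
G00 X94.246 Y48.126
M3 S586
G1 X22.836 Y26.730 F1976
M5
G00 X103.741 Y46.603
M3 S339
G1 X70.319 Y6.008 F3646
G1 X7.100 Y47.628
M5
G00 X62.753 Y47.509
M3 S586
G1 X70.057 Y47.768 F1976
G1 X76.290 Y47.553
G1 X81.258 Y47.205
G1 X84.770 Y47.065
G1 X86.633 Y47.474
G1 X86.656 Y48.775
G1 X84.646 Y51.308
G1 X80.410 Y55.415
M5
G00 X67.457 Y35.636
M3 S339
G1 X65.982 Y43.050 F3646
G1 X61.782 Y49.335
G1 X55.497 Y53.535
G1 X48.083 Y55.010
G1 X40.669 Y53.535
G1 X34.384 Y49.335
G1 X30.184 Y43.050
G1 X28.709 Y35.636
G1 X30.184 Y28.222
G1 X34.384 Y21.937
G1 X40.669 Y17.737
G1 X48.083 Y16.262
G1 X55.497 Y17.737
G1 X61.782 Y21.937
G1 X65.982 Y28.222
G1 X67.457 Y35.636
M5
G00 X56.237 Y78.182
M3 S339
G1 X96.313 Y78.182 F3646
G1 X96.313 Y57.242
G1 X56.237 Y57.242
G1 X56.237 Y78.182
M5
G00 X127.301 Y131.264
M3 S339
G1 X123.239 Y112.131 F3646
G1 X103.786 Y110.081
G1 X95.826 Y127.948
G1 X110.359 Y141.040
G1 X127.301 Y131.264
M5
G00 X134.875 Y50.441
M3 S586
G1 X128.233 Y32.409 F1976
M5
G00 X0.000 Y0.000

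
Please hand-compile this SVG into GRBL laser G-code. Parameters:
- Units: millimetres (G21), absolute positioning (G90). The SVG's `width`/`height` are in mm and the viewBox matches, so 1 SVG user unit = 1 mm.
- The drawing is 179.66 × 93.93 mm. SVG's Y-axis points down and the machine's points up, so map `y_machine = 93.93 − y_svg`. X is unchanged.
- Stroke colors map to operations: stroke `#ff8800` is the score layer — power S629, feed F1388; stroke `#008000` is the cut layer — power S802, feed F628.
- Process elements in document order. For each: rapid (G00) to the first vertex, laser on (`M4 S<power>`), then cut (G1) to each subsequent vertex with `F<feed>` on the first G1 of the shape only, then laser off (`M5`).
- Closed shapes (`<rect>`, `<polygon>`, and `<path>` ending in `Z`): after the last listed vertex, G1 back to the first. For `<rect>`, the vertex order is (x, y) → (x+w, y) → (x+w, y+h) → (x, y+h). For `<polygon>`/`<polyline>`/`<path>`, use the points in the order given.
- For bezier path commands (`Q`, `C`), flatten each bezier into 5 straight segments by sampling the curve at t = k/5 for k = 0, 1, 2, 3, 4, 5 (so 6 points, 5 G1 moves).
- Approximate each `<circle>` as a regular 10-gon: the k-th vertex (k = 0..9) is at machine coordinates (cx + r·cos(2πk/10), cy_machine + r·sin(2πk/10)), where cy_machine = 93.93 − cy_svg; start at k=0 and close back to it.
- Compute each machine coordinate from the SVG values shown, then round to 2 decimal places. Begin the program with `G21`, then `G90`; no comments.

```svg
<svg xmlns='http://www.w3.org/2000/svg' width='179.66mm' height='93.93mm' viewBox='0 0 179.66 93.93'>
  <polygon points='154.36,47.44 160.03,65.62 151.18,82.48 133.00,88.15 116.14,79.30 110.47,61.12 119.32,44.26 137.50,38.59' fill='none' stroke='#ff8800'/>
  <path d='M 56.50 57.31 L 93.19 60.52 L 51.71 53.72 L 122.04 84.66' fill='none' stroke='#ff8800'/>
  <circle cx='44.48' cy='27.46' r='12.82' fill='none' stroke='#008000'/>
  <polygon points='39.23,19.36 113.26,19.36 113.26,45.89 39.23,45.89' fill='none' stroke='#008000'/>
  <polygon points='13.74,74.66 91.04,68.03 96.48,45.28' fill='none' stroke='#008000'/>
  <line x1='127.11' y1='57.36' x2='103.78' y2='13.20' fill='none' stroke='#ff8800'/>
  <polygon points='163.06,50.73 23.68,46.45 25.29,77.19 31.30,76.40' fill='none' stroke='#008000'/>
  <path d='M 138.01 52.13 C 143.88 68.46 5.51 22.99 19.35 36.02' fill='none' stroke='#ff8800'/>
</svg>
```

G21
G90
G00 X154.36 Y46.49
M4 S629
G1 X160.03 Y28.31 F1388
G1 X151.18 Y11.45
G1 X133.00 Y5.78
G1 X116.14 Y14.63
G1 X110.47 Y32.81
G1 X119.32 Y49.67
G1 X137.50 Y55.34
G1 X154.36 Y46.49
M5
G00 X56.50 Y36.62
M4 S629
G1 X93.19 Y33.41 F1388
G1 X51.71 Y40.21
G1 X122.04 Y9.27
M5
G00 X57.30 Y66.47
M4 S802
G1 X54.85 Y74.01 F628
G1 X48.44 Y78.66
G1 X40.52 Y78.66
G1 X34.11 Y74.01
G1 X31.66 Y66.47
G1 X34.11 Y58.93
G1 X40.52 Y54.28
G1 X48.44 Y54.28
G1 X54.85 Y58.93
G1 X57.30 Y66.47
M5
G00 X39.23 Y74.57
M4 S802
G1 X113.26 Y74.57 F628
G1 X113.26 Y48.04
G1 X39.23 Y48.04
G1 X39.23 Y74.57
M5
G00 X13.74 Y19.27
M4 S802
G1 X91.04 Y25.90 F628
G1 X96.48 Y48.65
G1 X13.74 Y19.27
M5
G00 X127.11 Y36.57
M4 S629
G1 X103.78 Y80.73 F1388
M5
G00 X163.06 Y43.20
M4 S802
G1 X23.68 Y47.48 F628
G1 X25.29 Y16.74
G1 X31.30 Y17.53
G1 X163.06 Y43.20
M5
G00 X138.01 Y41.80
M4 S629
G1 X126.59 Y38.46 F1388
G1 X94.79 Y44.17
G1 X56.83 Y53.17
G1 X26.94 Y59.67
G1 X19.35 Y57.91
M5

viewBox `0 0 179.66 93.93` with mm width/height → 1 unit = 1 mm. Flip: y_m = 93.93 − y_svg.

**Shape 1** — `<polygon>` regular polygon, stroke `#ff8800` → score (S629, F1388). Machine vertices: (154.36,46.49) → (160.03,28.31) → (151.18,11.45) → (133.00,5.78) → (116.14,14.63) → (110.47,32.81) → (119.32,49.67) → (137.50,55.34) → (154.36,46.49). Closed: final G1 returns to the first vertex.

**Shape 2** — `<path>` open polyline, stroke `#ff8800` → score (S629, F1388). Machine vertices: (56.50,36.62) → (93.19,33.41) → (51.71,40.21) → (122.04,9.27). Open path.

**Shape 3** — `<circle>` circle, stroke `#008000` → cut (S802, F628). Machine vertices: (57.30,66.47) → (54.85,74.01) → (48.44,78.66) → (40.52,78.66) → (34.11,74.01) → (31.66,66.47) → (34.11,58.93) → (40.52,54.28) → (48.44,54.28) → (54.85,58.93) → (57.30,66.47). Closed: final G1 returns to the first vertex.

**Shape 4** — `<polygon>` rectangle, stroke `#008000` → cut (S802, F628). Machine vertices: (39.23,74.57) → (113.26,74.57) → (113.26,48.04) → (39.23,48.04) → (39.23,74.57). Closed: final G1 returns to the first vertex.

**Shape 5** — `<polygon>` closed polygon, stroke `#008000` → cut (S802, F628). Machine vertices: (13.74,19.27) → (91.04,25.90) → (96.48,48.65) → (13.74,19.27). Closed: final G1 returns to the first vertex.

**Shape 6** — `<line>` line segment, stroke `#ff8800` → score (S629, F1388). Machine vertices: (127.11,36.57) → (103.78,80.73). Open path.

**Shape 7** — `<polygon>` closed polygon, stroke `#008000` → cut (S802, F628). Machine vertices: (163.06,43.20) → (23.68,47.48) → (25.29,16.74) → (31.30,17.53) → (163.06,43.20). Closed: final G1 returns to the first vertex.

**Shape 8** — `<path>` cubic bezier, stroke `#ff8800` → score (S629, F1388). Control points (SVG): P0=(138.01,52.13), P1=(143.88,68.46), P2=(5.51,22.99), P3=(19.35,36.02); sampled at t=k/5. Machine vertices: (138.01,41.80) → (126.59,38.46) → (94.79,44.17) → (56.83,53.17) → (26.94,59.67) → (19.35,57.91). Open path.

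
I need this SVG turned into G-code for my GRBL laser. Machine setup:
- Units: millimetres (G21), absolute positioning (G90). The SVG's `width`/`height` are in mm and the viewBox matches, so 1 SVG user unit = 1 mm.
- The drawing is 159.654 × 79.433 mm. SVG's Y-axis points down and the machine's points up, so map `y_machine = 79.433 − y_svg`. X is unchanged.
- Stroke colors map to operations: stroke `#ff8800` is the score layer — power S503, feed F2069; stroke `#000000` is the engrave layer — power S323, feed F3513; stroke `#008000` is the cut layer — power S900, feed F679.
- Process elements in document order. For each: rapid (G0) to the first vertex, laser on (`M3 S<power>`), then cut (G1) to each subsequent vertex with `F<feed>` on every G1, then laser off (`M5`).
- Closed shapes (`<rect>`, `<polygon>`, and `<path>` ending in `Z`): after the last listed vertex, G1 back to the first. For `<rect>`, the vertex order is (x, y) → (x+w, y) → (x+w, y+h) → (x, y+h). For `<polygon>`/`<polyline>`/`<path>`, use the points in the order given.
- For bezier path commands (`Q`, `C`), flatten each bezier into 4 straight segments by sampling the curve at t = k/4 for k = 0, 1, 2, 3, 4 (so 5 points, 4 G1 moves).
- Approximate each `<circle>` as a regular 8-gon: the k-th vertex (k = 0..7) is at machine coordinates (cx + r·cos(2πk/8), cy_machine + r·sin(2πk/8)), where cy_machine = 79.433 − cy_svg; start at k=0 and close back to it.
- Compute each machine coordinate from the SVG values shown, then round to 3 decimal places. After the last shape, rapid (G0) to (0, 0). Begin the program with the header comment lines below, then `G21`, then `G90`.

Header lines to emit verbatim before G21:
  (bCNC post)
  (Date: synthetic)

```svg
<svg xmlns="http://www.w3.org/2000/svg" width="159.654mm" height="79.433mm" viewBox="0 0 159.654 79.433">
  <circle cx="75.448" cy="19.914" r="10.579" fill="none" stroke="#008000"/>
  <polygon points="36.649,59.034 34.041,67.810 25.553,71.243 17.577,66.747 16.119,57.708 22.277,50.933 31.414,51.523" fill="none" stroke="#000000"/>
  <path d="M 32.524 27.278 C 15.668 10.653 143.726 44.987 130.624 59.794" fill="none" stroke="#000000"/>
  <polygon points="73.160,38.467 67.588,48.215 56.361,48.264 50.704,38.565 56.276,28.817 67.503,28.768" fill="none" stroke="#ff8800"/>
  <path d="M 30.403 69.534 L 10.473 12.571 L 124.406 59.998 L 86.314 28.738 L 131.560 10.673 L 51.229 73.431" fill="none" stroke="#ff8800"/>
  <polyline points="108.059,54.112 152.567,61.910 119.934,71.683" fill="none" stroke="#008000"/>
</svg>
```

(bCNC post)
(Date: synthetic)
G21
G90
G0 X86.027 Y59.519
M3 S900
G1 X82.928 Y66.999 F679
G1 X75.448 Y70.098 F679
G1 X67.968 Y66.999 F679
G1 X64.869 Y59.519 F679
G1 X67.968 Y52.039 F679
G1 X75.448 Y48.940 F679
G1 X82.928 Y52.039 F679
G1 X86.027 Y59.519 F679
M5
G0 X36.649 Y20.399
M3 S323
G1 X34.041 Y11.623 F3513
G1 X25.553 Y8.190 F3513
G1 X17.577 Y12.686 F3513
G1 X16.119 Y21.725 F3513
G1 X22.277 Y28.500 F3513
G1 X31.414 Y27.910 F3513
G1 X36.649 Y20.399 F3513
M5
G0 X32.524 Y52.155
M3 S323
G1 X42.583 Y56.170 F3513
G1 X80.166 Y47.684 F3513
G1 X118.453 Y33.304 F3513
G1 X130.624 Y19.639 F3513
M5
G0 X73.160 Y40.966
M3 S503
G1 X67.588 Y31.218 F2069
G1 X56.361 Y31.169 F2069
G1 X50.704 Y40.868 F2069
G1 X56.276 Y50.616 F2069
G1 X67.503 Y50.665 F2069
G1 X73.160 Y40.966 F2069
M5
G0 X30.403 Y9.899
M3 S503
G1 X10.473 Y66.862 F2069
G1 X124.406 Y19.435 F2069
G1 X86.314 Y50.695 F2069
G1 X131.560 Y68.760 F2069
G1 X51.229 Y6.002 F2069
M5
G0 X108.059 Y25.321
M3 S900
G1 X152.567 Y17.523 F679
G1 X119.934 Y7.750 F679
M5
G0 X0.000 Y0.000

1 u = 1 mm; y_m = 79.433 − y.

[1] `<circle>` circle, #008000→cut S900 F679: (86.027,59.519) → (82.928,66.999) → (75.448,70.098) → (67.968,66.999) → (64.869,59.519) → (67.968,52.039) → (75.448,48.940) → (82.928,52.039) → (86.027,59.519) (closed)

[2] `<polygon>` regular polygon, #000000→engrave S323 F3513: (36.649,20.399) → (34.041,11.623) → (25.553,8.190) → (17.577,12.686) → (16.119,21.725) → (22.277,28.500) → (31.414,27.910) → (36.649,20.399) (closed)

[3] `<path>` cubic bezier, #000000→engrave S323 F3513: (32.524,52.155) → (42.583,56.170) → (80.166,47.684) → (118.453,33.304) → (130.624,19.639)

[4] `<polygon>` regular polygon, #ff8800→score S503 F2069: (73.160,40.966) → (67.588,31.218) → (56.361,31.169) → (50.704,40.868) → (56.276,50.616) → (67.503,50.665) → (73.160,40.966) (closed)

[5] `<path>` open polyline, #ff8800→score S503 F2069: (30.403,9.899) → (10.473,66.862) → (124.406,19.435) → (86.314,50.695) → (131.560,68.760) → (51.229,6.002)

[6] `<polyline>` open polyline, #008000→cut S900 F679: (108.059,25.321) → (152.567,17.523) → (119.934,7.750)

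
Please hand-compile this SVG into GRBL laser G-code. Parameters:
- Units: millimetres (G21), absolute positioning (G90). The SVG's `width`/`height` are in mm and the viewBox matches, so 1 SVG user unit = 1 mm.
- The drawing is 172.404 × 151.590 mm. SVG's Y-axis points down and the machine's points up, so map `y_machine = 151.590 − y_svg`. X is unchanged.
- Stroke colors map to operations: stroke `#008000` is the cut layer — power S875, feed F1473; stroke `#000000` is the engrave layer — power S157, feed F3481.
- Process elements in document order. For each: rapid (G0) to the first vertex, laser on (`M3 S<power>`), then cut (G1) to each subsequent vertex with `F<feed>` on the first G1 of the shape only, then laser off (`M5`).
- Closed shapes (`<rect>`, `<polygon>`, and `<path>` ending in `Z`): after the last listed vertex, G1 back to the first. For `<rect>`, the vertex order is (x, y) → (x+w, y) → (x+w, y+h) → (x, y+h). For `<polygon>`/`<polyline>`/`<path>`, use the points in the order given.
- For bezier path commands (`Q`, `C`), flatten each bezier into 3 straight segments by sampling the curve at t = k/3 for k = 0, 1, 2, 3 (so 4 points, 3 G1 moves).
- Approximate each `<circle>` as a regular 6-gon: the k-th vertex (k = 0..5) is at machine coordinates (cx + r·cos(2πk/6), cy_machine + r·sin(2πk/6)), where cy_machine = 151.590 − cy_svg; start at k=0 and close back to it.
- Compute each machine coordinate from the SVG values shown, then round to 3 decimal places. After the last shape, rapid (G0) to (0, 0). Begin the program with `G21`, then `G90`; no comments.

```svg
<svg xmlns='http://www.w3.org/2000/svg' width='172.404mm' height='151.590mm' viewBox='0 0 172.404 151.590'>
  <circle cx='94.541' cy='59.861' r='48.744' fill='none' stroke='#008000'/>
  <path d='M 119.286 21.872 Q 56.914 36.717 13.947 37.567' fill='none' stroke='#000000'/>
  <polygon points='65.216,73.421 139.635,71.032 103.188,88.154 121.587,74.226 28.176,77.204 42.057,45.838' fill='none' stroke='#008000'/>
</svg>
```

1 u = 1 mm; y_m = 151.590 − y.

[1] `<circle>` circle, #008000→cut S875 F1473: (143.285,91.729) → (118.913,133.943) → (70.169,133.943) → (45.797,91.729) → (70.169,49.515) → (118.913,49.515) → (143.285,91.729) (closed)

[2] `<path>` quadratic bezier, #000000→engrave S157 F3481: (119.286,129.718) → (79.861,121.376) → (44.748,116.145) → (13.947,114.023)

[3] `<polygon>` closed polygon, #008000→cut S875 F1473: (65.216,78.169) → (139.635,80.558) → (103.188,63.436) → (121.587,77.364) → (28.176,74.386) → (42.057,105.752) → (65.216,78.169) (closed)

G21
G90
G0 X143.285 Y91.729
M3 S875
G1 X118.913 Y133.943 F1473
G1 X70.169 Y133.943
G1 X45.797 Y91.729
G1 X70.169 Y49.515
G1 X118.913 Y49.515
G1 X143.285 Y91.729
M5
G0 X119.286 Y129.718
M3 S157
G1 X79.861 Y121.376 F3481
G1 X44.748 Y116.145
G1 X13.947 Y114.023
M5
G0 X65.216 Y78.169
M3 S875
G1 X139.635 Y80.558 F1473
G1 X103.188 Y63.436
G1 X121.587 Y77.364
G1 X28.176 Y74.386
G1 X42.057 Y105.752
G1 X65.216 Y78.169
M5
G0 X0.000 Y0.000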